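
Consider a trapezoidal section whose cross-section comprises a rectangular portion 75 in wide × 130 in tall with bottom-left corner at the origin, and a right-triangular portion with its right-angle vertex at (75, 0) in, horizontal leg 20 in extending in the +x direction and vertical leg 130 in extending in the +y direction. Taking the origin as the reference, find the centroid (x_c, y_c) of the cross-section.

x_c = 42.70 in, y_c = 62.45 in

rectangular portion: A = 75 × 130 = 9750.00, centroid at (37.50, 65.00).
triangular portion: A = ½·20·130 = 1300.00, centroid at (81.67, 43.33).
ΣA = 11050.00 in²
ΣAx_c = (9750.00)(37.50) + (1300.00)(81.67) = 471791.67 in³
ΣAy_c = (9750.00)(65.00) + (1300.00)(43.33) = 690083.33 in³
x_c = 471791.67 / 11050.00 = 42.70 in
y_c = 690083.33 / 11050.00 = 62.45 in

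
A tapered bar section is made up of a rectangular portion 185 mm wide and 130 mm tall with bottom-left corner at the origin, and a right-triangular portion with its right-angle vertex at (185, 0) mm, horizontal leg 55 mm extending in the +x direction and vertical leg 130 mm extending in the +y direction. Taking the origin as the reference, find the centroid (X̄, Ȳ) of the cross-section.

rectangular portion: A = 185 × 130 = 24050.00, centroid at (92.50, 65.00).
triangular portion: A = ½·55·130 = 3575.00, centroid at (203.33, 43.33).
ΣA = 27625.00 mm²
ΣAX̄ = (24050.00)(92.50) + (3575.00)(203.33) = 2951541.67 mm³
ΣAȲ = (24050.00)(65.00) + (3575.00)(43.33) = 1718166.67 mm³
X̄ = 2951541.67 / 27625.00 = 106.84 mm
Ȳ = 1718166.67 / 27625.00 = 62.20 mm

X̄ = 106.84 mm, Ȳ = 62.20 mm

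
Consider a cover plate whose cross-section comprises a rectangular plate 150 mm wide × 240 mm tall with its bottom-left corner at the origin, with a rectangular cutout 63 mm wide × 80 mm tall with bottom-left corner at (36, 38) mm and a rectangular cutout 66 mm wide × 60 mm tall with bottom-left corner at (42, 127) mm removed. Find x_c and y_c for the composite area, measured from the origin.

x_c = 76.40 mm, y_c = 122.41 mm

Part | A | x̄ᵢ | ȳᵢ | A·x̄ᵢ | A·ȳᵢ
plate | 36000.00 | 75.00 | 120.00 | 2700000.00 | 4320000.00
hole 1 | -5040.00 | 67.50 | 78.00 | -340200.00 | -393120.00
hole 2 | -3960.00 | 75.00 | 157.00 | -297000.00 | -621720.00
Σ | 27000.00 |  |  | 2062800.00 | 3305160.00
x_c = 2062800.00 / 27000.00 = 76.40 mm
y_c = 3305160.00 / 27000.00 = 122.41 mm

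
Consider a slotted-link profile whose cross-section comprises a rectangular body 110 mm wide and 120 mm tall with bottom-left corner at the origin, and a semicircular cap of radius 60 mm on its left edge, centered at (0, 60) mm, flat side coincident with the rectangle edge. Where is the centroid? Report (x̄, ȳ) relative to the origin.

x̄ = 30.87 mm, ȳ = 60.00 mm

rectangular body: A = 110 × 120 = 13200.00, centroid at (55.00, 60.00).
semicircular end: A = ½π·60² = 5654.87, centroid at (-25.46, 60.00).
ΣA = 18854.87 mm², ΣAx̄ = 582000.00 mm³, ΣAȳ = 1131292.01 mm³.
x̄ = 582000.00/18854.87 = 30.87 mm; ȳ = 1131292.01/18854.87 = 60.00 mm.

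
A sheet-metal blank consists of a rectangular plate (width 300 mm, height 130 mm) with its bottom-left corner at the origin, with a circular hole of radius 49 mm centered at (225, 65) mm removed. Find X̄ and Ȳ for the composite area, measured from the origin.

X̄ = 132.02 mm, Ȳ = 65.00 mm

plate: A = 300 × 130 = 39000.00, centroid at (150.00, 65.00).
hole: A = −π·49² = -7542.96, centroid at (225.00, 65.00).
ΣA = 31457.04 mm²
ΣAX̄ = (39000.00)(150.00) + (-7542.96)(225.00) = 4152833.11 mm³
ΣAȲ = (39000.00)(65.00) + (-7542.96)(65.00) = 2044707.34 mm³
X̄ = 4152833.11 / 31457.04 = 132.02 mm
Ȳ = 2044707.34 / 31457.04 = 65.00 mm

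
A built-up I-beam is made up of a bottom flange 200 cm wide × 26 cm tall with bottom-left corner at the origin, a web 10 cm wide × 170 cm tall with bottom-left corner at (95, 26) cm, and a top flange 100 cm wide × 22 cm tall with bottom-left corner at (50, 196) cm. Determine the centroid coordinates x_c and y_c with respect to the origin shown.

x_c = 100.00 cm, y_c = 78.21 cm

bottom flange: A = 200 × 26 = 5200.00, centroid at (100.00, 13.00).
web: A = 10 × 170 = 1700.00, centroid at (100.00, 111.00).
top flange: A = 100 × 22 = 2200.00, centroid at (100.00, 207.00).
ΣA = 9100.00 cm², ΣAx_c = 910000.00 cm³, ΣAy_c = 711700.00 cm³.
x_c = 910000.00/9100.00 = 100.00 cm; y_c = 711700.00/9100.00 = 78.21 cm.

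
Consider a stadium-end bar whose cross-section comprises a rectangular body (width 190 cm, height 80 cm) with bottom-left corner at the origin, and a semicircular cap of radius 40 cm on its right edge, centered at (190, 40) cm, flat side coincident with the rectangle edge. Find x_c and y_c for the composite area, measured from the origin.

x_c = 110.89 cm, y_c = 40.00 cm

rectangular body: A = 190 × 80 = 15200.00, centroid at (95.00, 40.00).
semicircular end: A = ½π·40² = 2513.27, centroid at (206.98, 40.00).
ΣA = 17713.27 cm², ΣAx_c = 1964188.75 cm³, ΣAy_c = 708530.96 cm³.
x_c = 1964188.75/17713.27 = 110.89 cm; y_c = 708530.96/17713.27 = 40.00 cm.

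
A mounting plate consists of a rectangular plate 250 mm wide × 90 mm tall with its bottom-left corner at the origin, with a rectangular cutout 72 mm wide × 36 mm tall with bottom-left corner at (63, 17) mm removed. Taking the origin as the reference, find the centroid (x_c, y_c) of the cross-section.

plate: A = 250 × 90 = 22500.00, centroid at (125.00, 45.00).
hole: A = −(72 × 36) = -2592.00, centroid at (99.00, 35.00).
ΣA = 19908.00 mm², ΣAx_c = 2555892.00 mm³, ΣAy_c = 921780.00 mm³.
x_c = 2555892.00/19908.00 = 128.39 mm; y_c = 921780.00/19908.00 = 46.30 mm.

x_c = 128.39 mm, y_c = 46.30 mm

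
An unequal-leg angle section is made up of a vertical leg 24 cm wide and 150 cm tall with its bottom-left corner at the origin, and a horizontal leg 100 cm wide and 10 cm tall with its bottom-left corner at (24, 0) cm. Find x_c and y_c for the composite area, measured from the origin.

vertical leg: A = 24 × 150 = 3600.00, centroid at (12.00, 75.00).
horizontal leg: A = 100 × 10 = 1000.00, centroid at (74.00, 5.00).
ΣA = 4600.00 cm²
ΣAx_c = (3600.00)(12.00) + (1000.00)(74.00) = 117200.00 cm³
ΣAy_c = (3600.00)(75.00) + (1000.00)(5.00) = 275000.00 cm³
x_c = 117200.00 / 4600.00 = 25.48 cm
y_c = 275000.00 / 4600.00 = 59.78 cm

x_c = 25.48 cm, y_c = 59.78 cm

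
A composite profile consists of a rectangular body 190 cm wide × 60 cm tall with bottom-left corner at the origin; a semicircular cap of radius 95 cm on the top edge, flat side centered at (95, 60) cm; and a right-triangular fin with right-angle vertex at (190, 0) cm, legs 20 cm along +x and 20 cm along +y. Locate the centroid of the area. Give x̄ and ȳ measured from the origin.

rectangular body: A = 190 × 60 = 11400.00, centroid at (95.00, 30.00).
semicircular top: A = ½π·95² = 14176.44, centroid at (95.00, 100.32).
triangular fin: A = ½·20·20 = 200.00, centroid at (196.67, 6.67).
ΣA = 25776.44 cm², ΣAx̄ = 2469094.83 cm³, ΣAȳ = 1765502.88 cm³.
x̄ = 2469094.83/25776.44 = 95.79 cm; ȳ = 1765502.88/25776.44 = 68.49 cm.

x̄ = 95.79 cm, ȳ = 68.49 cm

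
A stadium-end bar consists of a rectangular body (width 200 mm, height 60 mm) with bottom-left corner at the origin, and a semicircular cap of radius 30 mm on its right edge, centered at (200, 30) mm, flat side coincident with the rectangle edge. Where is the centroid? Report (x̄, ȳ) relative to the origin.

x̄ = 111.88 mm, ȳ = 30.00 mm

rectangular body: A = 200 × 60 = 12000.00, centroid at (100.00, 30.00).
semicircular end: A = ½π·30² = 1413.72, centroid at (212.73, 30.00).
ΣA = 13413.72 mm², ΣAx̄ = 1500743.34 mm³, ΣAȳ = 402411.50 mm³.
x̄ = 1500743.34/13413.72 = 111.88 mm; ȳ = 402411.50/13413.72 = 30.00 mm.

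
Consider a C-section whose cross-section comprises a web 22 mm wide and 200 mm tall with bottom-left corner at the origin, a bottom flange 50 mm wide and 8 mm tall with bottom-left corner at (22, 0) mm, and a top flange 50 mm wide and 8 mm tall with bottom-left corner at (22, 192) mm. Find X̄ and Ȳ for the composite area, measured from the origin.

web: A = 22 × 200 = 4400.00, centroid at (11.00, 100.00).
bottom flange: A = 50 × 8 = 400.00, centroid at (47.00, 4.00).
top flange: A = 50 × 8 = 400.00, centroid at (47.00, 196.00).
ΣA = 5200.00 mm², ΣAX̄ = 86000.00 mm³, ΣAȲ = 520000.00 mm³.
X̄ = 86000.00/5200.00 = 16.54 mm; Ȳ = 520000.00/5200.00 = 100.00 mm.

X̄ = 16.54 mm, Ȳ = 100.00 mm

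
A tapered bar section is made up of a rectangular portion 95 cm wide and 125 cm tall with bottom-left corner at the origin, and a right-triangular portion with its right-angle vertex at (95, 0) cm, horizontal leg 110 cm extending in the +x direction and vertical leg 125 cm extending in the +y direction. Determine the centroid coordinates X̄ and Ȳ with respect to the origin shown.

X̄ = 78.36 cm, Ȳ = 54.86 cm

Part | A | x̄ᵢ | ȳᵢ | A·x̄ᵢ | A·ȳᵢ
rectangular portion | 11875.00 | 47.50 | 62.50 | 564062.50 | 742187.50
triangular portion | 6875.00 | 131.67 | 41.67 | 905208.33 | 286458.33
Σ | 18750.00 |  |  | 1469270.83 | 1028645.83
X̄ = 1469270.83 / 18750.00 = 78.36 cm
Ȳ = 1028645.83 / 18750.00 = 54.86 cm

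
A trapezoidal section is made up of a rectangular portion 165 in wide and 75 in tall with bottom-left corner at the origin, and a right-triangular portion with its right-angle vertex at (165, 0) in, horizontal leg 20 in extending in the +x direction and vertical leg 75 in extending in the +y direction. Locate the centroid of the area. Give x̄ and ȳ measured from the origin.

rectangular portion: A = 165 × 75 = 12375.00, centroid at (82.50, 37.50).
triangular portion: A = ½·20·75 = 750.00, centroid at (171.67, 25.00).
ΣA = 13125.00 in², ΣAx̄ = 1149687.50 in³, ΣAȳ = 482812.50 in³.
x̄ = 1149687.50/13125.00 = 87.60 in; ȳ = 482812.50/13125.00 = 36.79 in.

x̄ = 87.60 in, ȳ = 36.79 in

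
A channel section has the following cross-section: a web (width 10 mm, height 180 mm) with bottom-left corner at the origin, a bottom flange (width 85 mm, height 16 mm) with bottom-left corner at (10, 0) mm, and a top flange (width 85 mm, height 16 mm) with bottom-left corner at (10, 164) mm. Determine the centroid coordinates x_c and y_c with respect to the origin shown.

web: A = 10 × 180 = 1800.00, centroid at (5.00, 90.00).
bottom flange: A = 85 × 16 = 1360.00, centroid at (52.50, 8.00).
top flange: A = 85 × 16 = 1360.00, centroid at (52.50, 172.00).
ΣA = 4520.00 mm², ΣAx_c = 151800.00 mm³, ΣAy_c = 406800.00 mm³.
x_c = 151800.00/4520.00 = 33.58 mm; y_c = 406800.00/4520.00 = 90.00 mm.

x_c = 33.58 mm, y_c = 90.00 mm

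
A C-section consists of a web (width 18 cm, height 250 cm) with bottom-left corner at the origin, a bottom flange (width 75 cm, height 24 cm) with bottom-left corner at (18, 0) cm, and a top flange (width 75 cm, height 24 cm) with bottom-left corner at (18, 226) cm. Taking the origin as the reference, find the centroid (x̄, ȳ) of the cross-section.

x̄ = 29.67 cm, ȳ = 125.00 cm

Part | A | x̄ᵢ | ȳᵢ | A·x̄ᵢ | A·ȳᵢ
web | 4500.00 | 9.00 | 125.00 | 40500.00 | 562500.00
bottom flange | 1800.00 | 55.50 | 12.00 | 99900.00 | 21600.00
top flange | 1800.00 | 55.50 | 238.00 | 99900.00 | 428400.00
Σ | 8100.00 |  |  | 240300.00 | 1012500.00
x̄ = 240300.00 / 8100.00 = 29.67 cm
ȳ = 1012500.00 / 8100.00 = 125.00 cm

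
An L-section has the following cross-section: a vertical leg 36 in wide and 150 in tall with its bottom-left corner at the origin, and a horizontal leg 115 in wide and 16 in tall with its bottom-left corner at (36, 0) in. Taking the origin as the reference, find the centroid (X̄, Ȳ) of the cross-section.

Part | A | x̄ᵢ | ȳᵢ | A·x̄ᵢ | A·ȳᵢ
vertical leg | 5400.00 | 18.00 | 75.00 | 97200.00 | 405000.00
horizontal leg | 1840.00 | 93.50 | 8.00 | 172040.00 | 14720.00
Σ | 7240.00 |  |  | 269240.00 | 419720.00
X̄ = 269240.00 / 7240.00 = 37.19 in
Ȳ = 419720.00 / 7240.00 = 57.97 in

X̄ = 37.19 in, Ȳ = 57.97 in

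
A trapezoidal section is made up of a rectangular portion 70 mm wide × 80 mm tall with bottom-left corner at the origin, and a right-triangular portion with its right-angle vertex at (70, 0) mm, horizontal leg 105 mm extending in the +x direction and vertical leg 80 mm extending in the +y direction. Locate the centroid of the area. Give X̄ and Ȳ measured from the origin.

rectangular portion: A = 70 × 80 = 5600.00, centroid at (35.00, 40.00).
triangular portion: A = ½·105·80 = 4200.00, centroid at (105.00, 26.67).
ΣA = 9800.00 mm², ΣAX̄ = 637000.00 mm³, ΣAȲ = 336000.00 mm³.
X̄ = 637000.00/9800.00 = 65.00 mm; Ȳ = 336000.00/9800.00 = 34.29 mm.

X̄ = 65.00 mm, Ȳ = 34.29 mm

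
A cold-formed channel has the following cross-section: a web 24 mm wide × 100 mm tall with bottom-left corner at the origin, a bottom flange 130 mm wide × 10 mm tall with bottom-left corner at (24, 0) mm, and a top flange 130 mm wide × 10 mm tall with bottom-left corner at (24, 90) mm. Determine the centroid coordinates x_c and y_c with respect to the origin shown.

web: A = 24 × 100 = 2400.00, centroid at (12.00, 50.00).
bottom flange: A = 130 × 10 = 1300.00, centroid at (89.00, 5.00).
top flange: A = 130 × 10 = 1300.00, centroid at (89.00, 95.00).
ΣA = 5000.00 mm², ΣAx_c = 260200.00 mm³, ΣAy_c = 250000.00 mm³.
x_c = 260200.00/5000.00 = 52.04 mm; y_c = 250000.00/5000.00 = 50.00 mm.

x_c = 52.04 mm, y_c = 50.00 mm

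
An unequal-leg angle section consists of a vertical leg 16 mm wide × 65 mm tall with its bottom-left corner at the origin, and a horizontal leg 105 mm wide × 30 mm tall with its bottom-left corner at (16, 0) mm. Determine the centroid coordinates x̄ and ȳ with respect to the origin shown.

x̄ = 53.48 mm, ȳ = 19.34 mm

vertical leg: A = 16 × 65 = 1040.00, centroid at (8.00, 32.50).
horizontal leg: A = 105 × 30 = 3150.00, centroid at (68.50, 15.00).
ΣA = 4190.00 mm², ΣAx̄ = 224095.00 mm³, ΣAȳ = 81050.00 mm³.
x̄ = 224095.00/4190.00 = 53.48 mm; ȳ = 81050.00/4190.00 = 19.34 mm.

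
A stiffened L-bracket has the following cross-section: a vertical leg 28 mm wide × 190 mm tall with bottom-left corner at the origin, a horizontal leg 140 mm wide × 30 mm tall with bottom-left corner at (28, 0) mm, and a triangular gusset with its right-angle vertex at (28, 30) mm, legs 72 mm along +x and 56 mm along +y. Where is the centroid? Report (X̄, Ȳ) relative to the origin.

vertical leg: A = 28 × 190 = 5320.00, centroid at (14.00, 95.00).
horizontal leg: A = 140 × 30 = 4200.00, centroid at (98.00, 15.00).
gusset: A = ½·72·56 = 2016.00, centroid at (52.00, 48.67).
ΣA = 11536.00 mm²
ΣAX̄ = (5320.00)(14.00) + (4200.00)(98.00) + (2016.00)(52.00) = 590912.00 mm³
ΣAȲ = (5320.00)(95.00) + (4200.00)(15.00) + (2016.00)(48.67) = 666512.00 mm³
X̄ = 590912.00 / 11536.00 = 51.22 mm
Ȳ = 666512.00 / 11536.00 = 57.78 mm

X̄ = 51.22 mm, Ȳ = 57.78 mm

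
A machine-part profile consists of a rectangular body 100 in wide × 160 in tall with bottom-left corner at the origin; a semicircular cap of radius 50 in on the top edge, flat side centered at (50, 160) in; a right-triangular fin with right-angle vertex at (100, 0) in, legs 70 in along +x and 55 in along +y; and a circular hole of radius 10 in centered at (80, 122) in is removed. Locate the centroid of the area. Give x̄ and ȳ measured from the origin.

x̄ = 56.12 in, ȳ = 92.33 in

rectangular body: A = 100 × 160 = 16000.00, centroid at (50.00, 80.00).
semicircular top: A = ½π·50² = 3926.99, centroid at (50.00, 181.22).
triangular fin: A = ½·70·55 = 1925.00, centroid at (123.33, 18.33).
hole: A = −π·10² = -314.16, centroid at (80.00, 122.00).
ΣA = 21537.83 in²
ΣAx̄ = (16000.00)(50.00) + (3926.99)(50.00) + (1925.00)(123.33) + (-314.16)(80.00) = 1208633.47 in³
ΣAȳ = (16000.00)(80.00) + (3926.99)(181.22) + (1925.00)(18.33) + (-314.16)(122.00) = 1988616.10 in³
x̄ = 1208633.47 / 21537.83 = 56.12 in
ȳ = 1988616.10 / 21537.83 = 92.33 in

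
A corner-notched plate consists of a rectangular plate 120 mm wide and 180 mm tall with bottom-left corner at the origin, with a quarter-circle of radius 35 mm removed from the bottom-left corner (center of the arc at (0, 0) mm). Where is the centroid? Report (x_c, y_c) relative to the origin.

Part | A | x̄ᵢ | ȳᵢ | A·x̄ᵢ | A·ȳᵢ
plate | 21600.00 | 60.00 | 90.00 | 1296000.00 | 1944000.00
removed quarter-circle | -962.11 | 14.85 | 14.85 | -14291.67 | -14291.67
Σ | 20637.89 |  |  | 1281708.33 | 1929708.33
x_c = 1281708.33 / 20637.89 = 62.10 mm
y_c = 1929708.33 / 20637.89 = 93.50 mm

x_c = 62.10 mm, y_c = 93.50 mm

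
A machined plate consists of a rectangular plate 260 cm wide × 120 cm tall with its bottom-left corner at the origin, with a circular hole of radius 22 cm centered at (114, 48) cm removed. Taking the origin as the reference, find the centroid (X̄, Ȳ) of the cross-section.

X̄ = 130.82 cm, Ȳ = 60.61 cm

plate: A = 260 × 120 = 31200.00, centroid at (130.00, 60.00).
hole: A = −π·22² = -1520.53, centroid at (114.00, 48.00).
ΣA = 29679.47 cm²
ΣAX̄ = (31200.00)(130.00) + (-1520.53)(114.00) = 3882659.48 cm³
ΣAȲ = (31200.00)(60.00) + (-1520.53)(48.00) = 1799014.52 cm³
X̄ = 3882659.48 / 29679.47 = 130.82 cm
Ȳ = 1799014.52 / 29679.47 = 60.61 cm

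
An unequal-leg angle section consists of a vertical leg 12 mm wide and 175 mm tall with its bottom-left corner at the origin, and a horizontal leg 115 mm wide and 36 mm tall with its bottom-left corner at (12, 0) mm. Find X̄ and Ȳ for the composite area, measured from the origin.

vertical leg: A = 12 × 175 = 2100.00, centroid at (6.00, 87.50).
horizontal leg: A = 115 × 36 = 4140.00, centroid at (69.50, 18.00).
ΣA = 6240.00 mm²
ΣAX̄ = (2100.00)(6.00) + (4140.00)(69.50) = 300330.00 mm³
ΣAȲ = (2100.00)(87.50) + (4140.00)(18.00) = 258270.00 mm³
X̄ = 300330.00 / 6240.00 = 48.13 mm
Ȳ = 258270.00 / 6240.00 = 41.39 mm

X̄ = 48.13 mm, Ȳ = 41.39 mm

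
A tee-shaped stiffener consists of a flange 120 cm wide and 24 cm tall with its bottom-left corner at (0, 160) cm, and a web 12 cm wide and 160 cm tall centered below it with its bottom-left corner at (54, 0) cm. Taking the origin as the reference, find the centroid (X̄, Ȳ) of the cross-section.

Part | A | x̄ᵢ | ȳᵢ | A·x̄ᵢ | A·ȳᵢ
web | 1920.00 | 60.00 | 80.00 | 115200.00 | 153600.00
flange | 2880.00 | 60.00 | 172.00 | 172800.00 | 495360.00
Σ | 4800.00 |  |  | 288000.00 | 648960.00
X̄ = 288000.00 / 4800.00 = 60.00 cm
Ȳ = 648960.00 / 4800.00 = 135.20 cm

X̄ = 60.00 cm, Ȳ = 135.20 cm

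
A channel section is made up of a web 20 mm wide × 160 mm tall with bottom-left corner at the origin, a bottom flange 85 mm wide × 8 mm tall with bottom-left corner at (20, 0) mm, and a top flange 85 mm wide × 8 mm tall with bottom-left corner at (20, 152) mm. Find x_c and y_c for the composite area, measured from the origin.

x_c = 25.66 mm, y_c = 80.00 mm

web: A = 20 × 160 = 3200.00, centroid at (10.00, 80.00).
bottom flange: A = 85 × 8 = 680.00, centroid at (62.50, 4.00).
top flange: A = 85 × 8 = 680.00, centroid at (62.50, 156.00).
ΣA = 4560.00 mm², ΣAx_c = 117000.00 mm³, ΣAy_c = 364800.00 mm³.
x_c = 117000.00/4560.00 = 25.66 mm; y_c = 364800.00/4560.00 = 80.00 mm.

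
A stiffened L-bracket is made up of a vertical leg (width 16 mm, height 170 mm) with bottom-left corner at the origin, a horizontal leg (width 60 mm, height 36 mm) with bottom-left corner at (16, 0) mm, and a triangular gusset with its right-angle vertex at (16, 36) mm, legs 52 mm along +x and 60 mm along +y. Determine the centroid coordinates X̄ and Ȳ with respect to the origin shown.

X̄ = 26.88 mm, Ȳ = 55.50 mm

vertical leg: A = 16 × 170 = 2720.00, centroid at (8.00, 85.00).
horizontal leg: A = 60 × 36 = 2160.00, centroid at (46.00, 18.00).
gusset: A = ½·52·60 = 1560.00, centroid at (33.33, 56.00).
ΣA = 6440.00 mm²
ΣAX̄ = (2720.00)(8.00) + (2160.00)(46.00) + (1560.00)(33.33) = 173120.00 mm³
ΣAȲ = (2720.00)(85.00) + (2160.00)(18.00) + (1560.00)(56.00) = 357440.00 mm³
X̄ = 173120.00 / 6440.00 = 26.88 mm
Ȳ = 357440.00 / 6440.00 = 55.50 mm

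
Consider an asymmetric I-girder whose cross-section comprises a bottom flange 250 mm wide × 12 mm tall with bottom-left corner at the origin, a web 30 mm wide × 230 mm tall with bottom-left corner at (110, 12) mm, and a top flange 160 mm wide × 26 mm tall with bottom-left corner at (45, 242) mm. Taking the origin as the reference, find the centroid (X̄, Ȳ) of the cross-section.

bottom flange: A = 250 × 12 = 3000.00, centroid at (125.00, 6.00).
web: A = 30 × 230 = 6900.00, centroid at (125.00, 127.00).
top flange: A = 160 × 26 = 4160.00, centroid at (125.00, 255.00).
ΣA = 14060.00 mm²
ΣAX̄ = (3000.00)(125.00) + (6900.00)(125.00) + (4160.00)(125.00) = 1757500.00 mm³
ΣAȲ = (3000.00)(6.00) + (6900.00)(127.00) + (4160.00)(255.00) = 1955100.00 mm³
X̄ = 1757500.00 / 14060.00 = 125.00 mm
Ȳ = 1955100.00 / 14060.00 = 139.05 mm

X̄ = 125.00 mm, Ȳ = 139.05 mm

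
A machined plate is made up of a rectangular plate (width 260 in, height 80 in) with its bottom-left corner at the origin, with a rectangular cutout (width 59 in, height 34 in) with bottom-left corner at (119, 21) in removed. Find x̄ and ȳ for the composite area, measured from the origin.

plate: A = 260 × 80 = 20800.00, centroid at (130.00, 40.00).
hole: A = −(59 × 34) = -2006.00, centroid at (148.50, 38.00).
ΣA = 18794.00 in², ΣAx̄ = 2406109.00 in³, ΣAȳ = 755772.00 in³.
x̄ = 2406109.00/18794.00 = 128.03 in; ȳ = 755772.00/18794.00 = 40.21 in.

x̄ = 128.03 in, ȳ = 40.21 in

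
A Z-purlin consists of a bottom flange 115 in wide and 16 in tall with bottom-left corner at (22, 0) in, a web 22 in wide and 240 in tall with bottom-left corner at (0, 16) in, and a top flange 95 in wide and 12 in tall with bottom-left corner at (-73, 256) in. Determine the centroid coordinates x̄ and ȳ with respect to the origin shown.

x̄ = 21.22 in, ȳ = 124.88 in

bottom flange: A = 115 × 16 = 1840.00, centroid at (79.50, 8.00).
web: A = 22 × 240 = 5280.00, centroid at (11.00, 136.00).
top flange: A = 95 × 12 = 1140.00, centroid at (-25.50, 262.00).
ΣA = 8260.00 in², ΣAx̄ = 175290.00 in³, ΣAȳ = 1031480.00 in³.
x̄ = 175290.00/8260.00 = 21.22 in; ȳ = 1031480.00/8260.00 = 124.88 in.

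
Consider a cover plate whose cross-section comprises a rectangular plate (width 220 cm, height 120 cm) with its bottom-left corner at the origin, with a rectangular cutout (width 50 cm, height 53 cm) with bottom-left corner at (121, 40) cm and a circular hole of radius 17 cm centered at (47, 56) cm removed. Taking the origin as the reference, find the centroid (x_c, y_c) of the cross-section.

plate: A = 220 × 120 = 26400.00, centroid at (110.00, 60.00).
hole 1: A = −(50 × 53) = -2650.00, centroid at (146.00, 66.50).
hole 2: A = −π·17² = -907.92, centroid at (47.00, 56.00).
ΣA = 22842.08 cm², ΣAx_c = 2474427.75 cm³, ΣAy_c = 1356931.46 cm³.
x_c = 2474427.75/22842.08 = 108.33 cm; y_c = 1356931.46/22842.08 = 59.40 cm.

x_c = 108.33 cm, y_c = 59.40 cm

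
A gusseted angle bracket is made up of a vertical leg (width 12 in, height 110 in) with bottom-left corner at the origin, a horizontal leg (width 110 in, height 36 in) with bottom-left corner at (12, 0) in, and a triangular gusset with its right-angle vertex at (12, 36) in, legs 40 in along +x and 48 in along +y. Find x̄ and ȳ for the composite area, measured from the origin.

Part | A | x̄ᵢ | ȳᵢ | A·x̄ᵢ | A·ȳᵢ
vertical leg | 1320.00 | 6.00 | 55.00 | 7920.00 | 72600.00
horizontal leg | 3960.00 | 67.00 | 18.00 | 265320.00 | 71280.00
gusset | 960.00 | 25.33 | 52.00 | 24320.00 | 49920.00
Σ | 6240.00 |  |  | 297560.00 | 193800.00
x̄ = 297560.00 / 6240.00 = 47.69 in
ȳ = 193800.00 / 6240.00 = 31.06 in

x̄ = 47.69 in, ȳ = 31.06 in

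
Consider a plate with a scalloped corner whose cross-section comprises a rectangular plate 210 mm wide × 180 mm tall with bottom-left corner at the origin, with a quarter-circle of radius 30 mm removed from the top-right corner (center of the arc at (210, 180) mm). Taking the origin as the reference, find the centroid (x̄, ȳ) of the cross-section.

plate: A = 210 × 180 = 37800.00, centroid at (105.00, 90.00).
removed quarter-circle: A = −¼π·30² = -706.86, centroid at (197.27, 167.27).
ΣA = 37093.14 mm², ΣAx̄ = 3829559.75 mm³, ΣAȳ = 3283765.50 mm³.
x̄ = 3829559.75/37093.14 = 103.24 mm; ȳ = 3283765.50/37093.14 = 88.53 mm.

x̄ = 103.24 mm, ȳ = 88.53 mm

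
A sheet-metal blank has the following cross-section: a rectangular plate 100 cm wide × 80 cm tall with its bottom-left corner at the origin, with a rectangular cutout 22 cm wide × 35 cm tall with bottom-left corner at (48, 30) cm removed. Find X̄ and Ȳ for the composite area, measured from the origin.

plate: A = 100 × 80 = 8000.00, centroid at (50.00, 40.00).
hole: A = −(22 × 35) = -770.00, centroid at (59.00, 47.50).
ΣA = 7230.00 cm², ΣAX̄ = 354570.00 cm³, ΣAȲ = 283425.00 cm³.
X̄ = 354570.00/7230.00 = 49.04 cm; Ȳ = 283425.00/7230.00 = 39.20 cm.

X̄ = 49.04 cm, Ȳ = 39.20 cm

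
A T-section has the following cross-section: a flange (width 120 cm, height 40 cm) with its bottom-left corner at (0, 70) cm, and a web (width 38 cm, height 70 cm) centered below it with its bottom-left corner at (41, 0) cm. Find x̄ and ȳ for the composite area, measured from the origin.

web: A = 38 × 70 = 2660.00, centroid at (60.00, 35.00).
flange: A = 120 × 40 = 4800.00, centroid at (60.00, 90.00).
ΣA = 7460.00 cm²
ΣAx̄ = (2660.00)(60.00) + (4800.00)(60.00) = 447600.00 cm³
ΣAȳ = (2660.00)(35.00) + (4800.00)(90.00) = 525100.00 cm³
x̄ = 447600.00 / 7460.00 = 60.00 cm
ȳ = 525100.00 / 7460.00 = 70.39 cm

x̄ = 60.00 cm, ȳ = 70.39 cm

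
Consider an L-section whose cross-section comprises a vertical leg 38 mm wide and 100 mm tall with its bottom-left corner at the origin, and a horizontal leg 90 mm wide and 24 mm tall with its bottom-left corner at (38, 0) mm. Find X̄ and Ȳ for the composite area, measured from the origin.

X̄ = 42.19 mm, Ȳ = 36.23 mm

Part | A | x̄ᵢ | ȳᵢ | A·x̄ᵢ | A·ȳᵢ
vertical leg | 3800.00 | 19.00 | 50.00 | 72200.00 | 190000.00
horizontal leg | 2160.00 | 83.00 | 12.00 | 179280.00 | 25920.00
Σ | 5960.00 |  |  | 251480.00 | 215920.00
X̄ = 251480.00 / 5960.00 = 42.19 mm
Ȳ = 215920.00 / 5960.00 = 36.23 mm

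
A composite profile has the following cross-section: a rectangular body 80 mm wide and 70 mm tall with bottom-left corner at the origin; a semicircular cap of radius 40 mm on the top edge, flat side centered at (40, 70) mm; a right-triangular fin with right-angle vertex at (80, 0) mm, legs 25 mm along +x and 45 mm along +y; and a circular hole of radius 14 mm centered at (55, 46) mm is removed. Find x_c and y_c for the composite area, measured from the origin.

rectangular body: A = 80 × 70 = 5600.00, centroid at (40.00, 35.00).
semicircular top: A = ½π·40² = 2513.27, centroid at (40.00, 86.98).
triangular fin: A = ½·25·45 = 562.50, centroid at (88.33, 15.00).
hole: A = −π·14² = -615.75, centroid at (55.00, 46.00).
ΣA = 8060.02 mm², ΣAx_c = 340352.10 mm³, ΣAy_c = 394708.76 mm³.
x_c = 340352.10/8060.02 = 42.23 mm; y_c = 394708.76/8060.02 = 48.97 mm.

x_c = 42.23 mm, y_c = 48.97 mm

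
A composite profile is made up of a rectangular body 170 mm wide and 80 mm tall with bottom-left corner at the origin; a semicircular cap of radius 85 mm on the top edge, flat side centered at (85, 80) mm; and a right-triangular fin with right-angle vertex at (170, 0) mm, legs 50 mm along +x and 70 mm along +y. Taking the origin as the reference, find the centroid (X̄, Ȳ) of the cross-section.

Part | A | x̄ᵢ | ȳᵢ | A·x̄ᵢ | A·ȳᵢ
rectangular body | 13600.00 | 85.00 | 40.00 | 1156000.00 | 544000.00
semicircular top | 11349.00 | 85.00 | 116.08 | 964665.29 | 1317336.94
triangular fin | 1750.00 | 186.67 | 23.33 | 326666.67 | 40833.33
Σ | 26699.00 |  |  | 2447331.96 | 1902170.28
X̄ = 2447331.96 / 26699.00 = 91.66 mm
Ȳ = 1902170.28 / 26699.00 = 71.24 mm

X̄ = 91.66 mm, Ȳ = 71.24 mm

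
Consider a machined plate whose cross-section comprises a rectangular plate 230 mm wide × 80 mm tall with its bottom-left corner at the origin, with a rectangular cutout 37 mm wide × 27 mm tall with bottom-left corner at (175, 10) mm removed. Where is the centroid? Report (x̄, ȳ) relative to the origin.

plate: A = 230 × 80 = 18400.00, centroid at (115.00, 40.00).
hole: A = −(37 × 27) = -999.00, centroid at (193.50, 23.50).
ΣA = 17401.00 mm²
ΣAx̄ = (18400.00)(115.00) + (-999.00)(193.50) = 1922693.50 mm³
ΣAȳ = (18400.00)(40.00) + (-999.00)(23.50) = 712523.50 mm³
x̄ = 1922693.50 / 17401.00 = 110.49 mm
ȳ = 712523.50 / 17401.00 = 40.95 mm

x̄ = 110.49 mm, ȳ = 40.95 mm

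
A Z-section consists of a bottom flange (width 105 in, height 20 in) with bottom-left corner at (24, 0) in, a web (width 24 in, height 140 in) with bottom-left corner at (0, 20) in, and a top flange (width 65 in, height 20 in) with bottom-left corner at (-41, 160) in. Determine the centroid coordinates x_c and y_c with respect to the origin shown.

x_c = 28.09 in, y_c = 80.53 in

Part | A | x̄ᵢ | ȳᵢ | A·x̄ᵢ | A·ȳᵢ
bottom flange | 2100.00 | 76.50 | 10.00 | 160650.00 | 21000.00
web | 3360.00 | 12.00 | 90.00 | 40320.00 | 302400.00
top flange | 1300.00 | -8.50 | 170.00 | -11050.00 | 221000.00
Σ | 6760.00 |  |  | 189920.00 | 544400.00
x_c = 189920.00 / 6760.00 = 28.09 in
y_c = 544400.00 / 6760.00 = 80.53 in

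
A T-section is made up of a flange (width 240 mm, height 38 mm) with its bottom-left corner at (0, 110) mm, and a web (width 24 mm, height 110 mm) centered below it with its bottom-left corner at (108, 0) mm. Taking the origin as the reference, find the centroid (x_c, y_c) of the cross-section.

x_c = 120.00 mm, y_c = 112.39 mm

web: A = 24 × 110 = 2640.00, centroid at (120.00, 55.00).
flange: A = 240 × 38 = 9120.00, centroid at (120.00, 129.00).
ΣA = 11760.00 mm²
ΣAx_c = (2640.00)(120.00) + (9120.00)(120.00) = 1411200.00 mm³
ΣAy_c = (2640.00)(55.00) + (9120.00)(129.00) = 1321680.00 mm³
x_c = 1411200.00 / 11760.00 = 120.00 mm
y_c = 1321680.00 / 11760.00 = 112.39 mm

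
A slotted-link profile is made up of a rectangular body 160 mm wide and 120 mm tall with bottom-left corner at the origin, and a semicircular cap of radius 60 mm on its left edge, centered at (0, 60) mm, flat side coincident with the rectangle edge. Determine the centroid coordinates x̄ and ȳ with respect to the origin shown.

rectangular body: A = 160 × 120 = 19200.00, centroid at (80.00, 60.00).
semicircular end: A = ½π·60² = 5654.87, centroid at (-25.46, 60.00).
ΣA = 24854.87 mm², ΣAx̄ = 1392000.00 mm³, ΣAȳ = 1491292.01 mm³.
x̄ = 1392000.00/24854.87 = 56.01 mm; ȳ = 1491292.01/24854.87 = 60.00 mm.

x̄ = 56.01 mm, ȳ = 60.00 mm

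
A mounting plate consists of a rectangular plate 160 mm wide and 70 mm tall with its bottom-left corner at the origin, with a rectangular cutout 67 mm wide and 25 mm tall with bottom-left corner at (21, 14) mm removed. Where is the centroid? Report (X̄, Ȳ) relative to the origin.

X̄ = 84.48 mm, Ȳ = 36.49 mm

plate: A = 160 × 70 = 11200.00, centroid at (80.00, 35.00).
hole: A = −(67 × 25) = -1675.00, centroid at (54.50, 26.50).
ΣA = 9525.00 mm²
ΣAX̄ = (11200.00)(80.00) + (-1675.00)(54.50) = 804712.50 mm³
ΣAȲ = (11200.00)(35.00) + (-1675.00)(26.50) = 347612.50 mm³
X̄ = 804712.50 / 9525.00 = 84.48 mm
Ȳ = 347612.50 / 9525.00 = 36.49 mm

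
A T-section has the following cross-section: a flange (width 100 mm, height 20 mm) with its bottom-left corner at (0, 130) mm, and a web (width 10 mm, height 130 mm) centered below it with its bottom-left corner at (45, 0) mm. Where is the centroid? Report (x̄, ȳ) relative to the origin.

x̄ = 50.00 mm, ȳ = 110.45 mm

Part | A | x̄ᵢ | ȳᵢ | A·x̄ᵢ | A·ȳᵢ
web | 1300.00 | 50.00 | 65.00 | 65000.00 | 84500.00
flange | 2000.00 | 50.00 | 140.00 | 100000.00 | 280000.00
Σ | 3300.00 |  |  | 165000.00 | 364500.00
x̄ = 165000.00 / 3300.00 = 50.00 mm
ȳ = 364500.00 / 3300.00 = 110.45 mm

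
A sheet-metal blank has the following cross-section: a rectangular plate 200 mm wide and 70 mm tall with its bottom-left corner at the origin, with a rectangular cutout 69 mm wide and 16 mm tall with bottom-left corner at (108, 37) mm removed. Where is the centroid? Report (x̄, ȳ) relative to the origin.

Part | A | x̄ᵢ | ȳᵢ | A·x̄ᵢ | A·ȳᵢ
plate | 14000.00 | 100.00 | 35.00 | 1400000.00 | 490000.00
hole | -1104.00 | 142.50 | 45.00 | -157320.00 | -49680.00
Σ | 12896.00 |  |  | 1242680.00 | 440320.00
x̄ = 1242680.00 / 12896.00 = 96.36 mm
ȳ = 440320.00 / 12896.00 = 34.14 mm

x̄ = 96.36 mm, ȳ = 34.14 mm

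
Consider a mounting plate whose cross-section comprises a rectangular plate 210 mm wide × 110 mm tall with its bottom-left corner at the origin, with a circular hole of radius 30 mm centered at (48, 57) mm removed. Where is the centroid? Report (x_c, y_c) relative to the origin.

x_c = 112.95 mm, y_c = 54.72 mm

Part | A | x̄ᵢ | ȳᵢ | A·x̄ᵢ | A·ȳᵢ
plate | 23100.00 | 105.00 | 55.00 | 2425500.00 | 1270500.00
hole | -2827.43 | 48.00 | 57.00 | -135716.80 | -161163.70
Σ | 20272.57 |  |  | 2289783.20 | 1109336.30
x_c = 2289783.20 / 20272.57 = 112.95 mm
y_c = 1109336.30 / 20272.57 = 54.72 mm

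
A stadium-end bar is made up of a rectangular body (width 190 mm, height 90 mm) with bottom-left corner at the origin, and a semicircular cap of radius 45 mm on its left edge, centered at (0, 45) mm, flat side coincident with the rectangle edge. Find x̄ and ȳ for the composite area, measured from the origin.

rectangular body: A = 190 × 90 = 17100.00, centroid at (95.00, 45.00).
semicircular end: A = ½π·45² = 3180.86, centroid at (-19.10, 45.00).
ΣA = 20280.86 mm², ΣAx̄ = 1563750.00 mm³, ΣAȳ = 912638.82 mm³.
x̄ = 1563750.00/20280.86 = 77.10 mm; ȳ = 912638.82/20280.86 = 45.00 mm.

x̄ = 77.10 mm, ȳ = 45.00 mm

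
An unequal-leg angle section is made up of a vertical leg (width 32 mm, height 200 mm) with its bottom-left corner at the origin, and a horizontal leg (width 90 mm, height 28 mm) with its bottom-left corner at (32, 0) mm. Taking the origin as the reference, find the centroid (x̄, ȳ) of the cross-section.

vertical leg: A = 32 × 200 = 6400.00, centroid at (16.00, 100.00).
horizontal leg: A = 90 × 28 = 2520.00, centroid at (77.00, 14.00).
ΣA = 8920.00 mm²
ΣAx̄ = (6400.00)(16.00) + (2520.00)(77.00) = 296440.00 mm³
ΣAȳ = (6400.00)(100.00) + (2520.00)(14.00) = 675280.00 mm³
x̄ = 296440.00 / 8920.00 = 33.23 mm
ȳ = 675280.00 / 8920.00 = 75.70 mm

x̄ = 33.23 mm, ȳ = 75.70 mm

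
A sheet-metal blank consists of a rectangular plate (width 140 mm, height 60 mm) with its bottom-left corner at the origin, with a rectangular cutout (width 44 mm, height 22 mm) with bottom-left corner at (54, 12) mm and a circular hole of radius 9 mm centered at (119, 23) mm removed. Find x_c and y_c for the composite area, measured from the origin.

x_c = 67.45 mm, y_c = 31.19 mm

Part | A | x̄ᵢ | ȳᵢ | A·x̄ᵢ | A·ȳᵢ
plate | 8400.00 | 70.00 | 30.00 | 588000.00 | 252000.00
hole 1 | -968.00 | 76.00 | 23.00 | -73568.00 | -22264.00
hole 2 | -254.47 | 119.00 | 23.00 | -30281.81 | -5852.79
Σ | 7177.53 |  |  | 484150.19 | 223883.21
x_c = 484150.19 / 7177.53 = 67.45 mm
y_c = 223883.21 / 7177.53 = 31.19 mm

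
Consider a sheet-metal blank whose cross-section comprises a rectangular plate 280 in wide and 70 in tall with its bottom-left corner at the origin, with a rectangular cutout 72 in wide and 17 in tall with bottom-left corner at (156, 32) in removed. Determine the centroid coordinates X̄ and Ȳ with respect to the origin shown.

X̄ = 136.54 in, Ȳ = 34.63 in

Part | A | x̄ᵢ | ȳᵢ | A·x̄ᵢ | A·ȳᵢ
plate | 19600.00 | 140.00 | 35.00 | 2744000.00 | 686000.00
hole | -1224.00 | 192.00 | 40.50 | -235008.00 | -49572.00
Σ | 18376.00 |  |  | 2508992.00 | 636428.00
X̄ = 2508992.00 / 18376.00 = 136.54 in
Ȳ = 636428.00 / 18376.00 = 34.63 in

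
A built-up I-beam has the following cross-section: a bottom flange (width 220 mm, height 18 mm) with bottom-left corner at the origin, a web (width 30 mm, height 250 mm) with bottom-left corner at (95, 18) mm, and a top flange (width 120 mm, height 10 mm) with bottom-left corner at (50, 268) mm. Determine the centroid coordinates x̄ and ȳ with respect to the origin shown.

bottom flange: A = 220 × 18 = 3960.00, centroid at (110.00, 9.00).
web: A = 30 × 250 = 7500.00, centroid at (110.00, 143.00).
top flange: A = 120 × 10 = 1200.00, centroid at (110.00, 273.00).
ΣA = 12660.00 mm²
ΣAx̄ = (3960.00)(110.00) + (7500.00)(110.00) + (1200.00)(110.00) = 1392600.00 mm³
ΣAȳ = (3960.00)(9.00) + (7500.00)(143.00) + (1200.00)(273.00) = 1435740.00 mm³
x̄ = 1392600.00 / 12660.00 = 110.00 mm
ȳ = 1435740.00 / 12660.00 = 113.41 mm

x̄ = 110.00 mm, ȳ = 113.41 mm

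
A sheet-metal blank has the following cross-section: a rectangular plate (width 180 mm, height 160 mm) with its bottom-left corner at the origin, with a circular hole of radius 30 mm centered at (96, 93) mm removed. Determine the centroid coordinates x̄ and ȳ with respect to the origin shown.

plate: A = 180 × 160 = 28800.00, centroid at (90.00, 80.00).
hole: A = −π·30² = -2827.43, centroid at (96.00, 93.00).
ΣA = 25972.57 mm², ΣAx̄ = 2320566.39 mm³, ΣAȳ = 2041048.69 mm³.
x̄ = 2320566.39/25972.57 = 89.35 mm; ȳ = 2041048.69/25972.57 = 78.58 mm.

x̄ = 89.35 mm, ȳ = 78.58 mm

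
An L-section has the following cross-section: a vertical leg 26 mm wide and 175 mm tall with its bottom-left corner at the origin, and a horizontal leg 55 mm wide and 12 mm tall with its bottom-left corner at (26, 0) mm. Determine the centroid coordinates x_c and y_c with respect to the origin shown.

Part | A | x̄ᵢ | ȳᵢ | A·x̄ᵢ | A·ȳᵢ
vertical leg | 4550.00 | 13.00 | 87.50 | 59150.00 | 398125.00
horizontal leg | 660.00 | 53.50 | 6.00 | 35310.00 | 3960.00
Σ | 5210.00 |  |  | 94460.00 | 402085.00
x_c = 94460.00 / 5210.00 = 18.13 mm
y_c = 402085.00 / 5210.00 = 77.18 mm

x_c = 18.13 mm, y_c = 77.18 mm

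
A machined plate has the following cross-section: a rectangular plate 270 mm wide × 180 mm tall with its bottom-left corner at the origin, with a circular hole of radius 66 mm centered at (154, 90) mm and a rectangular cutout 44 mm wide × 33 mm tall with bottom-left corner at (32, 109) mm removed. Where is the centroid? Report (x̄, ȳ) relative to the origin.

x̄ = 130.74 mm, ȳ = 88.46 mm

Part | A | x̄ᵢ | ȳᵢ | A·x̄ᵢ | A·ȳᵢ
plate | 48600.00 | 135.00 | 90.00 | 6561000.00 | 4374000.00
hole 1 | -13684.78 | 154.00 | 90.00 | -2107455.75 | -1231629.98
hole 2 | -1452.00 | 54.00 | 125.50 | -78408.00 | -182226.00
Σ | 33463.22 |  |  | 4375136.25 | 2960144.02
x̄ = 4375136.25 / 33463.22 = 130.74 mm
ȳ = 2960144.02 / 33463.22 = 88.46 mm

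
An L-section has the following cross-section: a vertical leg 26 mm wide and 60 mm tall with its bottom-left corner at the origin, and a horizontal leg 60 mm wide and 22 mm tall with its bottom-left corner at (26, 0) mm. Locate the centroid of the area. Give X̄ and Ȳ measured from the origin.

vertical leg: A = 26 × 60 = 1560.00, centroid at (13.00, 30.00).
horizontal leg: A = 60 × 22 = 1320.00, centroid at (56.00, 11.00).
ΣA = 2880.00 mm²
ΣAX̄ = (1560.00)(13.00) + (1320.00)(56.00) = 94200.00 mm³
ΣAȲ = (1560.00)(30.00) + (1320.00)(11.00) = 61320.00 mm³
X̄ = 94200.00 / 2880.00 = 32.71 mm
Ȳ = 61320.00 / 2880.00 = 21.29 mm

X̄ = 32.71 mm, Ȳ = 21.29 mm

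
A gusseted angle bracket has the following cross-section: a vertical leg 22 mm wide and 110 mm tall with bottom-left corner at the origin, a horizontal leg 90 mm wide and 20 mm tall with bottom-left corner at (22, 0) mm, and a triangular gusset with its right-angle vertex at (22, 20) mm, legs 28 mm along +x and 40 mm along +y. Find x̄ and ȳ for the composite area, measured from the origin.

vertical leg: A = 22 × 110 = 2420.00, centroid at (11.00, 55.00).
horizontal leg: A = 90 × 20 = 1800.00, centroid at (67.00, 10.00).
gusset: A = ½·28·40 = 560.00, centroid at (31.33, 33.33).
ΣA = 4780.00 mm²
ΣAx̄ = (2420.00)(11.00) + (1800.00)(67.00) + (560.00)(31.33) = 164766.67 mm³
ΣAȳ = (2420.00)(55.00) + (1800.00)(10.00) + (560.00)(33.33) = 169766.67 mm³
x̄ = 164766.67 / 4780.00 = 34.47 mm
ȳ = 169766.67 / 4780.00 = 35.52 mm

x̄ = 34.47 mm, ȳ = 35.52 mm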